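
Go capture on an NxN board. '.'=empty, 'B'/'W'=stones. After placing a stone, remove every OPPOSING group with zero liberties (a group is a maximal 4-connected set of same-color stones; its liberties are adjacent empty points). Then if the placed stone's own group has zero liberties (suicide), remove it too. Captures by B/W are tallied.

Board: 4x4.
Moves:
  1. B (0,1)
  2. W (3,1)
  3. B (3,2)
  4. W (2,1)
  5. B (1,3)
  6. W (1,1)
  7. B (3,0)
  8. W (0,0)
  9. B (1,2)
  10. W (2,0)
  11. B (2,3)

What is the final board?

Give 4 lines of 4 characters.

Answer: WB..
.WBB
WW.B
.WB.

Derivation:
Move 1: B@(0,1) -> caps B=0 W=0
Move 2: W@(3,1) -> caps B=0 W=0
Move 3: B@(3,2) -> caps B=0 W=0
Move 4: W@(2,1) -> caps B=0 W=0
Move 5: B@(1,3) -> caps B=0 W=0
Move 6: W@(1,1) -> caps B=0 W=0
Move 7: B@(3,0) -> caps B=0 W=0
Move 8: W@(0,0) -> caps B=0 W=0
Move 9: B@(1,2) -> caps B=0 W=0
Move 10: W@(2,0) -> caps B=0 W=1
Move 11: B@(2,3) -> caps B=0 W=1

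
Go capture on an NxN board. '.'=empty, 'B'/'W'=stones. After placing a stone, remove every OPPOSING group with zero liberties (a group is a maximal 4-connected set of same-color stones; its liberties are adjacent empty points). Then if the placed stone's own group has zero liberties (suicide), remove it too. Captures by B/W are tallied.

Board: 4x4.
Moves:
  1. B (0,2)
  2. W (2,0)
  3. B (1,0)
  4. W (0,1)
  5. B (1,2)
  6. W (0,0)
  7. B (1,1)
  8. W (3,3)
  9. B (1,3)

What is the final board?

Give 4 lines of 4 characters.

Move 1: B@(0,2) -> caps B=0 W=0
Move 2: W@(2,0) -> caps B=0 W=0
Move 3: B@(1,0) -> caps B=0 W=0
Move 4: W@(0,1) -> caps B=0 W=0
Move 5: B@(1,2) -> caps B=0 W=0
Move 6: W@(0,0) -> caps B=0 W=0
Move 7: B@(1,1) -> caps B=2 W=0
Move 8: W@(3,3) -> caps B=2 W=0
Move 9: B@(1,3) -> caps B=2 W=0

Answer: ..B.
BBBB
W...
...W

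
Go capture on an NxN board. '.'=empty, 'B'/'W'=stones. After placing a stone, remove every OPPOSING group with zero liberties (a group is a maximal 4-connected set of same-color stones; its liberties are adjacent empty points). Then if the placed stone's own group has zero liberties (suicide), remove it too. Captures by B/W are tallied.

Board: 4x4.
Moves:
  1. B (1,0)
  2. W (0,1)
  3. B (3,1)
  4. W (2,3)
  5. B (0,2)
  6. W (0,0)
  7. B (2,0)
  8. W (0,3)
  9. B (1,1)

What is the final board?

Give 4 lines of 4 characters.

Answer: ..BW
BB..
B..W
.B..

Derivation:
Move 1: B@(1,0) -> caps B=0 W=0
Move 2: W@(0,1) -> caps B=0 W=0
Move 3: B@(3,1) -> caps B=0 W=0
Move 4: W@(2,3) -> caps B=0 W=0
Move 5: B@(0,2) -> caps B=0 W=0
Move 6: W@(0,0) -> caps B=0 W=0
Move 7: B@(2,0) -> caps B=0 W=0
Move 8: W@(0,3) -> caps B=0 W=0
Move 9: B@(1,1) -> caps B=2 W=0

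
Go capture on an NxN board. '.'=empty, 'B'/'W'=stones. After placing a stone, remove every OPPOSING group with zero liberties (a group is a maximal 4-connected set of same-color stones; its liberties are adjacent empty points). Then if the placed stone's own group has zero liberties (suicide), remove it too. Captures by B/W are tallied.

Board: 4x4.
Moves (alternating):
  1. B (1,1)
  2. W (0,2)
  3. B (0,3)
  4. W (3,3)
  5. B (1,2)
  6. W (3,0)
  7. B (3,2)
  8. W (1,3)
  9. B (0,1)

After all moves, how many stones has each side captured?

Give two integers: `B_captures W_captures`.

Answer: 0 1

Derivation:
Move 1: B@(1,1) -> caps B=0 W=0
Move 2: W@(0,2) -> caps B=0 W=0
Move 3: B@(0,3) -> caps B=0 W=0
Move 4: W@(3,3) -> caps B=0 W=0
Move 5: B@(1,2) -> caps B=0 W=0
Move 6: W@(3,0) -> caps B=0 W=0
Move 7: B@(3,2) -> caps B=0 W=0
Move 8: W@(1,3) -> caps B=0 W=1
Move 9: B@(0,1) -> caps B=0 W=1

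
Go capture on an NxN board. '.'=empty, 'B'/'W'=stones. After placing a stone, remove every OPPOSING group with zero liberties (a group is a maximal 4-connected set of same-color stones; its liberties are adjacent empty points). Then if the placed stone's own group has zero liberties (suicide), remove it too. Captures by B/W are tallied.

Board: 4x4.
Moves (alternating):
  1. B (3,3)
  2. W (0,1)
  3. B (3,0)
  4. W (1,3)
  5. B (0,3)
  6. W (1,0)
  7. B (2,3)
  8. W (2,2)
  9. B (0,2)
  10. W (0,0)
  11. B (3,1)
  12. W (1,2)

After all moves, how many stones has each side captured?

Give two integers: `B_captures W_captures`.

Answer: 0 2

Derivation:
Move 1: B@(3,3) -> caps B=0 W=0
Move 2: W@(0,1) -> caps B=0 W=0
Move 3: B@(3,0) -> caps B=0 W=0
Move 4: W@(1,3) -> caps B=0 W=0
Move 5: B@(0,3) -> caps B=0 W=0
Move 6: W@(1,0) -> caps B=0 W=0
Move 7: B@(2,3) -> caps B=0 W=0
Move 8: W@(2,2) -> caps B=0 W=0
Move 9: B@(0,2) -> caps B=0 W=0
Move 10: W@(0,0) -> caps B=0 W=0
Move 11: B@(3,1) -> caps B=0 W=0
Move 12: W@(1,2) -> caps B=0 W=2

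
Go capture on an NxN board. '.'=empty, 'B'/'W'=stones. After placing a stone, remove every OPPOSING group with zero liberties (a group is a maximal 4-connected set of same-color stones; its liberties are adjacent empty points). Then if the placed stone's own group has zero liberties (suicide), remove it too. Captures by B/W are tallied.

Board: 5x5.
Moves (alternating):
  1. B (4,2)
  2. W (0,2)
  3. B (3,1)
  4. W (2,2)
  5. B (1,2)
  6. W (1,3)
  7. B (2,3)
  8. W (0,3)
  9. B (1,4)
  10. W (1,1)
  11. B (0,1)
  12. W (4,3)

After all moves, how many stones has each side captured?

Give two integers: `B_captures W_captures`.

Move 1: B@(4,2) -> caps B=0 W=0
Move 2: W@(0,2) -> caps B=0 W=0
Move 3: B@(3,1) -> caps B=0 W=0
Move 4: W@(2,2) -> caps B=0 W=0
Move 5: B@(1,2) -> caps B=0 W=0
Move 6: W@(1,3) -> caps B=0 W=0
Move 7: B@(2,3) -> caps B=0 W=0
Move 8: W@(0,3) -> caps B=0 W=0
Move 9: B@(1,4) -> caps B=0 W=0
Move 10: W@(1,1) -> caps B=0 W=1
Move 11: B@(0,1) -> caps B=0 W=1
Move 12: W@(4,3) -> caps B=0 W=1

Answer: 0 1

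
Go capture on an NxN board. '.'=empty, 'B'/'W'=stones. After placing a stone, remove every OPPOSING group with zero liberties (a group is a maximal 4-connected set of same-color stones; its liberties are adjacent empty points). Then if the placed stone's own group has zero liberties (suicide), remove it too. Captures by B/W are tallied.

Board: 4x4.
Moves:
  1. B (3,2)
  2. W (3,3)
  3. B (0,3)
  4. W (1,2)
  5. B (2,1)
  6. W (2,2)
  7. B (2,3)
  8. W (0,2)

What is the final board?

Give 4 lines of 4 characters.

Move 1: B@(3,2) -> caps B=0 W=0
Move 2: W@(3,3) -> caps B=0 W=0
Move 3: B@(0,3) -> caps B=0 W=0
Move 4: W@(1,2) -> caps B=0 W=0
Move 5: B@(2,1) -> caps B=0 W=0
Move 6: W@(2,2) -> caps B=0 W=0
Move 7: B@(2,3) -> caps B=1 W=0
Move 8: W@(0,2) -> caps B=1 W=0

Answer: ..WB
..W.
.BWB
..B.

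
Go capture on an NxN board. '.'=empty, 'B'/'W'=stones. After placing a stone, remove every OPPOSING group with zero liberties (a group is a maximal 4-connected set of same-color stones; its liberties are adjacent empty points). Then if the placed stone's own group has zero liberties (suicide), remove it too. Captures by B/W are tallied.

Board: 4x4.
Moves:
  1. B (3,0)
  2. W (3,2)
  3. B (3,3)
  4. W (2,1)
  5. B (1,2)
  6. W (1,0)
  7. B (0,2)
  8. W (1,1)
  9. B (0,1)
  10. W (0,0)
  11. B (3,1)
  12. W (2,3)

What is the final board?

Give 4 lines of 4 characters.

Answer: WBB.
WWB.
.W.W
BBW.

Derivation:
Move 1: B@(3,0) -> caps B=0 W=0
Move 2: W@(3,2) -> caps B=0 W=0
Move 3: B@(3,3) -> caps B=0 W=0
Move 4: W@(2,1) -> caps B=0 W=0
Move 5: B@(1,2) -> caps B=0 W=0
Move 6: W@(1,0) -> caps B=0 W=0
Move 7: B@(0,2) -> caps B=0 W=0
Move 8: W@(1,1) -> caps B=0 W=0
Move 9: B@(0,1) -> caps B=0 W=0
Move 10: W@(0,0) -> caps B=0 W=0
Move 11: B@(3,1) -> caps B=0 W=0
Move 12: W@(2,3) -> caps B=0 W=1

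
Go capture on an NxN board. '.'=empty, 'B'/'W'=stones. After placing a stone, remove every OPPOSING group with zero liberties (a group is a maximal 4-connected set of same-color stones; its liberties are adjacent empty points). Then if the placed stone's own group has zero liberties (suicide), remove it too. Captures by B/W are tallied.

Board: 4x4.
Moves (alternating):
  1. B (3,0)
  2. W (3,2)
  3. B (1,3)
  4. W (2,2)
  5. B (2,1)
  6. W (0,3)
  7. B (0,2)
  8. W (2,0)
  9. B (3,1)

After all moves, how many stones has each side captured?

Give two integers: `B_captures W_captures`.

Move 1: B@(3,0) -> caps B=0 W=0
Move 2: W@(3,2) -> caps B=0 W=0
Move 3: B@(1,3) -> caps B=0 W=0
Move 4: W@(2,2) -> caps B=0 W=0
Move 5: B@(2,1) -> caps B=0 W=0
Move 6: W@(0,3) -> caps B=0 W=0
Move 7: B@(0,2) -> caps B=1 W=0
Move 8: W@(2,0) -> caps B=1 W=0
Move 9: B@(3,1) -> caps B=1 W=0

Answer: 1 0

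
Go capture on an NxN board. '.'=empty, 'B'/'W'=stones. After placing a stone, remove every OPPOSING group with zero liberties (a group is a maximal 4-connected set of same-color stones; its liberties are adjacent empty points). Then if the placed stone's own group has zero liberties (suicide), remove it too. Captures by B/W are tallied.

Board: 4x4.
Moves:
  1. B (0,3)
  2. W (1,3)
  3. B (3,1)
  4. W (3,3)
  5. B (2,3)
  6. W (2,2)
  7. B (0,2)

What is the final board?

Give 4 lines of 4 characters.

Move 1: B@(0,3) -> caps B=0 W=0
Move 2: W@(1,3) -> caps B=0 W=0
Move 3: B@(3,1) -> caps B=0 W=0
Move 4: W@(3,3) -> caps B=0 W=0
Move 5: B@(2,3) -> caps B=0 W=0
Move 6: W@(2,2) -> caps B=0 W=1
Move 7: B@(0,2) -> caps B=0 W=1

Answer: ..BB
...W
..W.
.B.W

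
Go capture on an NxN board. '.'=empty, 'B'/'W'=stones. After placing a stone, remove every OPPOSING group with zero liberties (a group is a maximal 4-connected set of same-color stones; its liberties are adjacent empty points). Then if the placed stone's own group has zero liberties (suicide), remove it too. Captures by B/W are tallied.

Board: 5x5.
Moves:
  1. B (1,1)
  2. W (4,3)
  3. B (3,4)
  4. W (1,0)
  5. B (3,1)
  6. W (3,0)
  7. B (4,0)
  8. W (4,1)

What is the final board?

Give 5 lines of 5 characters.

Move 1: B@(1,1) -> caps B=0 W=0
Move 2: W@(4,3) -> caps B=0 W=0
Move 3: B@(3,4) -> caps B=0 W=0
Move 4: W@(1,0) -> caps B=0 W=0
Move 5: B@(3,1) -> caps B=0 W=0
Move 6: W@(3,0) -> caps B=0 W=0
Move 7: B@(4,0) -> caps B=0 W=0
Move 8: W@(4,1) -> caps B=0 W=1

Answer: .....
WB...
.....
WB..B
.W.W.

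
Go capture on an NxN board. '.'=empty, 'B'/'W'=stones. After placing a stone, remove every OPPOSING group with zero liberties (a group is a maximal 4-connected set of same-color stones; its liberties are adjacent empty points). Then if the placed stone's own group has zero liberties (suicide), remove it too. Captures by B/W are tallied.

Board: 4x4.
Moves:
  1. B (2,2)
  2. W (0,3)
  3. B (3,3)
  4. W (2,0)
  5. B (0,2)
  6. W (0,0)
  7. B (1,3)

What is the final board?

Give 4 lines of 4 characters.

Move 1: B@(2,2) -> caps B=0 W=0
Move 2: W@(0,3) -> caps B=0 W=0
Move 3: B@(3,3) -> caps B=0 W=0
Move 4: W@(2,0) -> caps B=0 W=0
Move 5: B@(0,2) -> caps B=0 W=0
Move 6: W@(0,0) -> caps B=0 W=0
Move 7: B@(1,3) -> caps B=1 W=0

Answer: W.B.
...B
W.B.
...B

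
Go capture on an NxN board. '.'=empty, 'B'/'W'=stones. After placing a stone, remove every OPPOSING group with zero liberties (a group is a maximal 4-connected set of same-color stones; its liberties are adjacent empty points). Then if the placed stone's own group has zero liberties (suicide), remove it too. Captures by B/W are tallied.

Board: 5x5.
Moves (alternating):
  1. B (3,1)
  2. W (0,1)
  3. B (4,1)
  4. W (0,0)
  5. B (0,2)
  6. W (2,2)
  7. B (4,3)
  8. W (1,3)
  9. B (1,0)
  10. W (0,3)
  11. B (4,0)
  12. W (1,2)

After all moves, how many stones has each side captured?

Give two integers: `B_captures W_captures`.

Move 1: B@(3,1) -> caps B=0 W=0
Move 2: W@(0,1) -> caps B=0 W=0
Move 3: B@(4,1) -> caps B=0 W=0
Move 4: W@(0,0) -> caps B=0 W=0
Move 5: B@(0,2) -> caps B=0 W=0
Move 6: W@(2,2) -> caps B=0 W=0
Move 7: B@(4,3) -> caps B=0 W=0
Move 8: W@(1,3) -> caps B=0 W=0
Move 9: B@(1,0) -> caps B=0 W=0
Move 10: W@(0,3) -> caps B=0 W=0
Move 11: B@(4,0) -> caps B=0 W=0
Move 12: W@(1,2) -> caps B=0 W=1

Answer: 0 1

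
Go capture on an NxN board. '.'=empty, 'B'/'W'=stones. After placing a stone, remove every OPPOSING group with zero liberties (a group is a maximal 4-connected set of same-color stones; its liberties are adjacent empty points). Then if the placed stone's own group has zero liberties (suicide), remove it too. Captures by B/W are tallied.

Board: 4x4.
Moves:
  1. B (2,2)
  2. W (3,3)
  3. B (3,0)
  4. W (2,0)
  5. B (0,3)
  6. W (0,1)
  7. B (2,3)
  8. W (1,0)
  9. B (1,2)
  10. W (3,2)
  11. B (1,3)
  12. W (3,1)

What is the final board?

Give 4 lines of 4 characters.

Move 1: B@(2,2) -> caps B=0 W=0
Move 2: W@(3,3) -> caps B=0 W=0
Move 3: B@(3,0) -> caps B=0 W=0
Move 4: W@(2,0) -> caps B=0 W=0
Move 5: B@(0,3) -> caps B=0 W=0
Move 6: W@(0,1) -> caps B=0 W=0
Move 7: B@(2,3) -> caps B=0 W=0
Move 8: W@(1,0) -> caps B=0 W=0
Move 9: B@(1,2) -> caps B=0 W=0
Move 10: W@(3,2) -> caps B=0 W=0
Move 11: B@(1,3) -> caps B=0 W=0
Move 12: W@(3,1) -> caps B=0 W=1

Answer: .W.B
W.BB
W.BB
.WWW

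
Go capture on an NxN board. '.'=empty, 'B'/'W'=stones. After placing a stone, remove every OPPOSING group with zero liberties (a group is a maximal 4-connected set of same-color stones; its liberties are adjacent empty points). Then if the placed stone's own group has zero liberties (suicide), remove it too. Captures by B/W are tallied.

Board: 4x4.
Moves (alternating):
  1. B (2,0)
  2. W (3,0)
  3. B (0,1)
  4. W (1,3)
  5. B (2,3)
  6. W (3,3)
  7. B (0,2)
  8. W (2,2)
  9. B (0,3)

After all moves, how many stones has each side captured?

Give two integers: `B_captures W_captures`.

Answer: 0 1

Derivation:
Move 1: B@(2,0) -> caps B=0 W=0
Move 2: W@(3,0) -> caps B=0 W=0
Move 3: B@(0,1) -> caps B=0 W=0
Move 4: W@(1,3) -> caps B=0 W=0
Move 5: B@(2,3) -> caps B=0 W=0
Move 6: W@(3,3) -> caps B=0 W=0
Move 7: B@(0,2) -> caps B=0 W=0
Move 8: W@(2,2) -> caps B=0 W=1
Move 9: B@(0,3) -> caps B=0 W=1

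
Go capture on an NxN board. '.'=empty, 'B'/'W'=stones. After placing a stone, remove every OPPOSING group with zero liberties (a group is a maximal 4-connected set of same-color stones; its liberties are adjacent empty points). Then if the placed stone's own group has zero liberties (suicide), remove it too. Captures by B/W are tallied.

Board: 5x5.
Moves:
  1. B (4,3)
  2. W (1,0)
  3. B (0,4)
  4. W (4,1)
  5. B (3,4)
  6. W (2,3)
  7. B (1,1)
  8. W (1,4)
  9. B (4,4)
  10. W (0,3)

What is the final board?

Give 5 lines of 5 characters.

Move 1: B@(4,3) -> caps B=0 W=0
Move 2: W@(1,0) -> caps B=0 W=0
Move 3: B@(0,4) -> caps B=0 W=0
Move 4: W@(4,1) -> caps B=0 W=0
Move 5: B@(3,4) -> caps B=0 W=0
Move 6: W@(2,3) -> caps B=0 W=0
Move 7: B@(1,1) -> caps B=0 W=0
Move 8: W@(1,4) -> caps B=0 W=0
Move 9: B@(4,4) -> caps B=0 W=0
Move 10: W@(0,3) -> caps B=0 W=1

Answer: ...W.
WB..W
...W.
....B
.W.BB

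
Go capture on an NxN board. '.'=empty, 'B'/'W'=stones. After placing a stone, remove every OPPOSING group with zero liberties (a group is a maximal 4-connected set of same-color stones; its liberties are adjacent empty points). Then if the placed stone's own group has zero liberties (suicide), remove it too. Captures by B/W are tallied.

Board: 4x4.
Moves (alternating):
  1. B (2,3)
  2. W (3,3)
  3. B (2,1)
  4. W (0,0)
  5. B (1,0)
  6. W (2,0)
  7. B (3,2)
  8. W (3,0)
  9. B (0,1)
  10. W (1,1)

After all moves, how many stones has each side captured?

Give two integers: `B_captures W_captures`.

Move 1: B@(2,3) -> caps B=0 W=0
Move 2: W@(3,3) -> caps B=0 W=0
Move 3: B@(2,1) -> caps B=0 W=0
Move 4: W@(0,0) -> caps B=0 W=0
Move 5: B@(1,0) -> caps B=0 W=0
Move 6: W@(2,0) -> caps B=0 W=0
Move 7: B@(3,2) -> caps B=1 W=0
Move 8: W@(3,0) -> caps B=1 W=0
Move 9: B@(0,1) -> caps B=2 W=0
Move 10: W@(1,1) -> caps B=2 W=0

Answer: 2 0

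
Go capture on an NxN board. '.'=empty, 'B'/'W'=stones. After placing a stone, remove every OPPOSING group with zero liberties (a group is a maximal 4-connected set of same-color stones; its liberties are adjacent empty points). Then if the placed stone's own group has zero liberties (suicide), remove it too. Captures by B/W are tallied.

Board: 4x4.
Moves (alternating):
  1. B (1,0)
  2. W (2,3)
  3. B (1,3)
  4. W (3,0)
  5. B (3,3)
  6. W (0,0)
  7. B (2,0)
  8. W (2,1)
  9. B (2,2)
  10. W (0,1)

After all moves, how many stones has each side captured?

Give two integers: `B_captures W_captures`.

Move 1: B@(1,0) -> caps B=0 W=0
Move 2: W@(2,3) -> caps B=0 W=0
Move 3: B@(1,3) -> caps B=0 W=0
Move 4: W@(3,0) -> caps B=0 W=0
Move 5: B@(3,3) -> caps B=0 W=0
Move 6: W@(0,0) -> caps B=0 W=0
Move 7: B@(2,0) -> caps B=0 W=0
Move 8: W@(2,1) -> caps B=0 W=0
Move 9: B@(2,2) -> caps B=1 W=0
Move 10: W@(0,1) -> caps B=1 W=0

Answer: 1 0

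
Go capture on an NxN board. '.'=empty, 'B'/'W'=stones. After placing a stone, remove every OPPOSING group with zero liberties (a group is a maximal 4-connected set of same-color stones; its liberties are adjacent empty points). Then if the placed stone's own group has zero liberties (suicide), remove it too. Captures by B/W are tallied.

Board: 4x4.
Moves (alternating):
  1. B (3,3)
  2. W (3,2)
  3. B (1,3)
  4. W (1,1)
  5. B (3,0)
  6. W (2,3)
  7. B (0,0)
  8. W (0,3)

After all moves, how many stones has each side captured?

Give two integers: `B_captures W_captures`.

Move 1: B@(3,3) -> caps B=0 W=0
Move 2: W@(3,2) -> caps B=0 W=0
Move 3: B@(1,3) -> caps B=0 W=0
Move 4: W@(1,1) -> caps B=0 W=0
Move 5: B@(3,0) -> caps B=0 W=0
Move 6: W@(2,3) -> caps B=0 W=1
Move 7: B@(0,0) -> caps B=0 W=1
Move 8: W@(0,3) -> caps B=0 W=1

Answer: 0 1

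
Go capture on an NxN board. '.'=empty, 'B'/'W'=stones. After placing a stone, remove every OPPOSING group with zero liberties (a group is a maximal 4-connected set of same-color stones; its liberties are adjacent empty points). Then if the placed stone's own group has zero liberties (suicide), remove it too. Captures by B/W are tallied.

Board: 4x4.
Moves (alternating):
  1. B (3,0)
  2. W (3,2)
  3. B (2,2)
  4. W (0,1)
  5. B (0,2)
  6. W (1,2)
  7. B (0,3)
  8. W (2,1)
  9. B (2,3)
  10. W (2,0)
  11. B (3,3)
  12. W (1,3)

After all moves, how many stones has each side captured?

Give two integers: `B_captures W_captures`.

Move 1: B@(3,0) -> caps B=0 W=0
Move 2: W@(3,2) -> caps B=0 W=0
Move 3: B@(2,2) -> caps B=0 W=0
Move 4: W@(0,1) -> caps B=0 W=0
Move 5: B@(0,2) -> caps B=0 W=0
Move 6: W@(1,2) -> caps B=0 W=0
Move 7: B@(0,3) -> caps B=0 W=0
Move 8: W@(2,1) -> caps B=0 W=0
Move 9: B@(2,3) -> caps B=0 W=0
Move 10: W@(2,0) -> caps B=0 W=0
Move 11: B@(3,3) -> caps B=0 W=0
Move 12: W@(1,3) -> caps B=0 W=5

Answer: 0 5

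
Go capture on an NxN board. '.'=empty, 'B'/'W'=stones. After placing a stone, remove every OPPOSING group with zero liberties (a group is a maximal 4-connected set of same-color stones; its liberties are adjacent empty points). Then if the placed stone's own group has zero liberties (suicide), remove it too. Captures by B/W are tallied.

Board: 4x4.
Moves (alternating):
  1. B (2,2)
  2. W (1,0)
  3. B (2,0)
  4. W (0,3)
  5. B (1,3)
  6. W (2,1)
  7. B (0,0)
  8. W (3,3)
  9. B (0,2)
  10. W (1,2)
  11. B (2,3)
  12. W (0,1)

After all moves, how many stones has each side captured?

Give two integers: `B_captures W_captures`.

Move 1: B@(2,2) -> caps B=0 W=0
Move 2: W@(1,0) -> caps B=0 W=0
Move 3: B@(2,0) -> caps B=0 W=0
Move 4: W@(0,3) -> caps B=0 W=0
Move 5: B@(1,3) -> caps B=0 W=0
Move 6: W@(2,1) -> caps B=0 W=0
Move 7: B@(0,0) -> caps B=0 W=0
Move 8: W@(3,3) -> caps B=0 W=0
Move 9: B@(0,2) -> caps B=1 W=0
Move 10: W@(1,2) -> caps B=1 W=0
Move 11: B@(2,3) -> caps B=1 W=0
Move 12: W@(0,1) -> caps B=1 W=1

Answer: 1 1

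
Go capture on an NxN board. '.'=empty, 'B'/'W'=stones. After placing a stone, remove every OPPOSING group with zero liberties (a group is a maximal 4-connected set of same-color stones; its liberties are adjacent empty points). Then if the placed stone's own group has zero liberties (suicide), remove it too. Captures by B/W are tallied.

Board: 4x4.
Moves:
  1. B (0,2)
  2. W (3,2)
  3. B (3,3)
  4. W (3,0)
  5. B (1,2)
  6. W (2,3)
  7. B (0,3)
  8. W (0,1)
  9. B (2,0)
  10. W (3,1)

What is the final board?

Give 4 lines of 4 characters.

Answer: .WBB
..B.
B..W
WWW.

Derivation:
Move 1: B@(0,2) -> caps B=0 W=0
Move 2: W@(3,2) -> caps B=0 W=0
Move 3: B@(3,3) -> caps B=0 W=0
Move 4: W@(3,0) -> caps B=0 W=0
Move 5: B@(1,2) -> caps B=0 W=0
Move 6: W@(2,3) -> caps B=0 W=1
Move 7: B@(0,3) -> caps B=0 W=1
Move 8: W@(0,1) -> caps B=0 W=1
Move 9: B@(2,0) -> caps B=0 W=1
Move 10: W@(3,1) -> caps B=0 W=1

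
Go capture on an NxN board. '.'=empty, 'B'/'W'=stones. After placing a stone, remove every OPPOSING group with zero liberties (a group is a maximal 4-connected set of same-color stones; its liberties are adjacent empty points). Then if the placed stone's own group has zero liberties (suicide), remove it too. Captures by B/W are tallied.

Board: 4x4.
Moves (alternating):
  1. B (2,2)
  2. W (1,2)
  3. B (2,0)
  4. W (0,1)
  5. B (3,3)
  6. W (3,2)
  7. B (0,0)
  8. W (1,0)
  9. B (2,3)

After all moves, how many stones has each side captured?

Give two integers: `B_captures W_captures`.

Answer: 0 1

Derivation:
Move 1: B@(2,2) -> caps B=0 W=0
Move 2: W@(1,2) -> caps B=0 W=0
Move 3: B@(2,0) -> caps B=0 W=0
Move 4: W@(0,1) -> caps B=0 W=0
Move 5: B@(3,3) -> caps B=0 W=0
Move 6: W@(3,2) -> caps B=0 W=0
Move 7: B@(0,0) -> caps B=0 W=0
Move 8: W@(1,0) -> caps B=0 W=1
Move 9: B@(2,3) -> caps B=0 W=1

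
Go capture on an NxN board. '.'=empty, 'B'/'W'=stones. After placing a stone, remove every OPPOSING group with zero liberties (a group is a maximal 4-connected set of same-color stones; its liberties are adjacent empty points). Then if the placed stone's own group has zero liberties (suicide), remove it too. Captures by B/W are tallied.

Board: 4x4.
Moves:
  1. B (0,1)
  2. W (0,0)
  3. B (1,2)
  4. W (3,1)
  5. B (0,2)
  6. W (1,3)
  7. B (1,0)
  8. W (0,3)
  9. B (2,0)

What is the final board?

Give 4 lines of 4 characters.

Answer: .BBW
B.BW
B...
.W..

Derivation:
Move 1: B@(0,1) -> caps B=0 W=0
Move 2: W@(0,0) -> caps B=0 W=0
Move 3: B@(1,2) -> caps B=0 W=0
Move 4: W@(3,1) -> caps B=0 W=0
Move 5: B@(0,2) -> caps B=0 W=0
Move 6: W@(1,3) -> caps B=0 W=0
Move 7: B@(1,0) -> caps B=1 W=0
Move 8: W@(0,3) -> caps B=1 W=0
Move 9: B@(2,0) -> caps B=1 W=0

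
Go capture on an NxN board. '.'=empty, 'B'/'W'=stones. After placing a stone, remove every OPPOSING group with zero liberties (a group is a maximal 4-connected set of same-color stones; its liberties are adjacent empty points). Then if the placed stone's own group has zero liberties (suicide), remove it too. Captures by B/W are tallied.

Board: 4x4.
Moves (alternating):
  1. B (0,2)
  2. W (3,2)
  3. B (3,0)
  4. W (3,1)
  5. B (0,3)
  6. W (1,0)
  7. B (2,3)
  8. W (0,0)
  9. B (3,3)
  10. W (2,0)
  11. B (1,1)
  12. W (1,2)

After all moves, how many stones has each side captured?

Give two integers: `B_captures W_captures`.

Answer: 0 1

Derivation:
Move 1: B@(0,2) -> caps B=0 W=0
Move 2: W@(3,2) -> caps B=0 W=0
Move 3: B@(3,0) -> caps B=0 W=0
Move 4: W@(3,1) -> caps B=0 W=0
Move 5: B@(0,3) -> caps B=0 W=0
Move 6: W@(1,0) -> caps B=0 W=0
Move 7: B@(2,3) -> caps B=0 W=0
Move 8: W@(0,0) -> caps B=0 W=0
Move 9: B@(3,3) -> caps B=0 W=0
Move 10: W@(2,0) -> caps B=0 W=1
Move 11: B@(1,1) -> caps B=0 W=1
Move 12: W@(1,2) -> caps B=0 W=1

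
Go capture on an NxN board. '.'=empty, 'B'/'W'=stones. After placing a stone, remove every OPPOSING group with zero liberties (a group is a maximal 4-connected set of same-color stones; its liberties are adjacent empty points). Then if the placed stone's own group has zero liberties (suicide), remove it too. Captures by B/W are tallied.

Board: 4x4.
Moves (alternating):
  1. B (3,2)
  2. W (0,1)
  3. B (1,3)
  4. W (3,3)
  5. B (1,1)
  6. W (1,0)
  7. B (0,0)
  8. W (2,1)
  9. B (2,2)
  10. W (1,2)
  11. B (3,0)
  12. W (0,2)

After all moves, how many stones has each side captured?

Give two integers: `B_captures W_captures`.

Answer: 0 1

Derivation:
Move 1: B@(3,2) -> caps B=0 W=0
Move 2: W@(0,1) -> caps B=0 W=0
Move 3: B@(1,3) -> caps B=0 W=0
Move 4: W@(3,3) -> caps B=0 W=0
Move 5: B@(1,1) -> caps B=0 W=0
Move 6: W@(1,0) -> caps B=0 W=0
Move 7: B@(0,0) -> caps B=0 W=0
Move 8: W@(2,1) -> caps B=0 W=0
Move 9: B@(2,2) -> caps B=0 W=0
Move 10: W@(1,2) -> caps B=0 W=1
Move 11: B@(3,0) -> caps B=0 W=1
Move 12: W@(0,2) -> caps B=0 W=1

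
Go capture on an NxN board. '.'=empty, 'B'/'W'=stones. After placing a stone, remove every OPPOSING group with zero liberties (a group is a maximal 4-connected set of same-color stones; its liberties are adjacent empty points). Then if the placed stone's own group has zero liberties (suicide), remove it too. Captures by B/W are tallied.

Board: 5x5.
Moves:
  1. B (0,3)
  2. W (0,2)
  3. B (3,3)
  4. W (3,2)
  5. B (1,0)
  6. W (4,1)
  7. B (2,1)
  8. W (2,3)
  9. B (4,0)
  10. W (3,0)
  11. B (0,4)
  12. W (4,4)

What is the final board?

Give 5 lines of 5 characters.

Answer: ..WBB
B....
.B.W.
W.WB.
.W..W

Derivation:
Move 1: B@(0,3) -> caps B=0 W=0
Move 2: W@(0,2) -> caps B=0 W=0
Move 3: B@(3,3) -> caps B=0 W=0
Move 4: W@(3,2) -> caps B=0 W=0
Move 5: B@(1,0) -> caps B=0 W=0
Move 6: W@(4,1) -> caps B=0 W=0
Move 7: B@(2,1) -> caps B=0 W=0
Move 8: W@(2,3) -> caps B=0 W=0
Move 9: B@(4,0) -> caps B=0 W=0
Move 10: W@(3,0) -> caps B=0 W=1
Move 11: B@(0,4) -> caps B=0 W=1
Move 12: W@(4,4) -> caps B=0 W=1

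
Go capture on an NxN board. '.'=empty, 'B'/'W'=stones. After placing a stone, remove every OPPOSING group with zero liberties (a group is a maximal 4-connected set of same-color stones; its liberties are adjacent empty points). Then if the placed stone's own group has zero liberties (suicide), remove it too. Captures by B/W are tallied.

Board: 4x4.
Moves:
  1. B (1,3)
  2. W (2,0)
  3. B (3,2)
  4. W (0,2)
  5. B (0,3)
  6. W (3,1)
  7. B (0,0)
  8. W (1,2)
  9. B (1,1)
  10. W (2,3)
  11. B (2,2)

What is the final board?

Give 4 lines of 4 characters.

Move 1: B@(1,3) -> caps B=0 W=0
Move 2: W@(2,0) -> caps B=0 W=0
Move 3: B@(3,2) -> caps B=0 W=0
Move 4: W@(0,2) -> caps B=0 W=0
Move 5: B@(0,3) -> caps B=0 W=0
Move 6: W@(3,1) -> caps B=0 W=0
Move 7: B@(0,0) -> caps B=0 W=0
Move 8: W@(1,2) -> caps B=0 W=0
Move 9: B@(1,1) -> caps B=0 W=0
Move 10: W@(2,3) -> caps B=0 W=2
Move 11: B@(2,2) -> caps B=0 W=2

Answer: B.W.
.BW.
W.BW
.WB.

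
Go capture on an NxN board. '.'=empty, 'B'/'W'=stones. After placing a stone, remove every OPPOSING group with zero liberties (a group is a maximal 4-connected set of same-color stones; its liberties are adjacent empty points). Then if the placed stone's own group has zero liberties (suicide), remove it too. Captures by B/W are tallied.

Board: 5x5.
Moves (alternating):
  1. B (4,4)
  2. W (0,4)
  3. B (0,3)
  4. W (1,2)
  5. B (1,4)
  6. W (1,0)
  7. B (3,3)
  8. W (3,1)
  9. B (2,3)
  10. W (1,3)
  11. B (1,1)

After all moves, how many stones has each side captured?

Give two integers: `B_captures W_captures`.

Answer: 1 0

Derivation:
Move 1: B@(4,4) -> caps B=0 W=0
Move 2: W@(0,4) -> caps B=0 W=0
Move 3: B@(0,3) -> caps B=0 W=0
Move 4: W@(1,2) -> caps B=0 W=0
Move 5: B@(1,4) -> caps B=1 W=0
Move 6: W@(1,0) -> caps B=1 W=0
Move 7: B@(3,3) -> caps B=1 W=0
Move 8: W@(3,1) -> caps B=1 W=0
Move 9: B@(2,3) -> caps B=1 W=0
Move 10: W@(1,3) -> caps B=1 W=0
Move 11: B@(1,1) -> caps B=1 W=0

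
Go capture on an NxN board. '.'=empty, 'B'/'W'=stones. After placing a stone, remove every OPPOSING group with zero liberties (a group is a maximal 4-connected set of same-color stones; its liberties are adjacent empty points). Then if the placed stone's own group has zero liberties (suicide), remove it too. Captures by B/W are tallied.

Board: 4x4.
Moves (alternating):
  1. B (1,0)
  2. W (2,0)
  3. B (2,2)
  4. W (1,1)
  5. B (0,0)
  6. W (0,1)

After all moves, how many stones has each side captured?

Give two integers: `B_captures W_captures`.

Move 1: B@(1,0) -> caps B=0 W=0
Move 2: W@(2,0) -> caps B=0 W=0
Move 3: B@(2,2) -> caps B=0 W=0
Move 4: W@(1,1) -> caps B=0 W=0
Move 5: B@(0,0) -> caps B=0 W=0
Move 6: W@(0,1) -> caps B=0 W=2

Answer: 0 2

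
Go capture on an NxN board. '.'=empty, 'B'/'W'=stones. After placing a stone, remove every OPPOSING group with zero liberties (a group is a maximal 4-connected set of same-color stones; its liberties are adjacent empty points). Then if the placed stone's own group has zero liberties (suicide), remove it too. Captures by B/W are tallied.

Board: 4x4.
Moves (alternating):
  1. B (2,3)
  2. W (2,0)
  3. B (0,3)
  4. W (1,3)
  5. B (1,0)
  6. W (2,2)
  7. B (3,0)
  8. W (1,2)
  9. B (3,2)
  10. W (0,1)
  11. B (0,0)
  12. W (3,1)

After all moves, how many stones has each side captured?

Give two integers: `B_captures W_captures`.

Answer: 0 1

Derivation:
Move 1: B@(2,3) -> caps B=0 W=0
Move 2: W@(2,0) -> caps B=0 W=0
Move 3: B@(0,3) -> caps B=0 W=0
Move 4: W@(1,3) -> caps B=0 W=0
Move 5: B@(1,0) -> caps B=0 W=0
Move 6: W@(2,2) -> caps B=0 W=0
Move 7: B@(3,0) -> caps B=0 W=0
Move 8: W@(1,2) -> caps B=0 W=0
Move 9: B@(3,2) -> caps B=0 W=0
Move 10: W@(0,1) -> caps B=0 W=0
Move 11: B@(0,0) -> caps B=0 W=0
Move 12: W@(3,1) -> caps B=0 W=1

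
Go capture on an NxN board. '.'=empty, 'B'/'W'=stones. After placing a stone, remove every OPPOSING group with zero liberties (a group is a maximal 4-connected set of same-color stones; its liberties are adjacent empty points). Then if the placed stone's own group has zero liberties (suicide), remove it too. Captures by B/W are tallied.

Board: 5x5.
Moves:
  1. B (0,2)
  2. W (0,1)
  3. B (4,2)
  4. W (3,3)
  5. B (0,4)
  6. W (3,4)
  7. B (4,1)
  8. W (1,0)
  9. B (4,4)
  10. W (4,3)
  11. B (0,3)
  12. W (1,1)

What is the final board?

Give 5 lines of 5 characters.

Answer: .WBBB
WW...
.....
...WW
.BBW.

Derivation:
Move 1: B@(0,2) -> caps B=0 W=0
Move 2: W@(0,1) -> caps B=0 W=0
Move 3: B@(4,2) -> caps B=0 W=0
Move 4: W@(3,3) -> caps B=0 W=0
Move 5: B@(0,4) -> caps B=0 W=0
Move 6: W@(3,4) -> caps B=0 W=0
Move 7: B@(4,1) -> caps B=0 W=0
Move 8: W@(1,0) -> caps B=0 W=0
Move 9: B@(4,4) -> caps B=0 W=0
Move 10: W@(4,3) -> caps B=0 W=1
Move 11: B@(0,3) -> caps B=0 W=1
Move 12: W@(1,1) -> caps B=0 W=1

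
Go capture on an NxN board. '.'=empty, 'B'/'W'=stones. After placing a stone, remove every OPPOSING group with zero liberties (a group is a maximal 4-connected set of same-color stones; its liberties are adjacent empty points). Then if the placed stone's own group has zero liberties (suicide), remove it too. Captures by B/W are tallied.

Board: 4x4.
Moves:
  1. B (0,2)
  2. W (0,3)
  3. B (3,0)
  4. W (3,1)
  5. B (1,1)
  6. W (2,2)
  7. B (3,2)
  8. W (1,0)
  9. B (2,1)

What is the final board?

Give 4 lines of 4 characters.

Answer: ..BW
WB..
.BW.
B.B.

Derivation:
Move 1: B@(0,2) -> caps B=0 W=0
Move 2: W@(0,3) -> caps B=0 W=0
Move 3: B@(3,0) -> caps B=0 W=0
Move 4: W@(3,1) -> caps B=0 W=0
Move 5: B@(1,1) -> caps B=0 W=0
Move 6: W@(2,2) -> caps B=0 W=0
Move 7: B@(3,2) -> caps B=0 W=0
Move 8: W@(1,0) -> caps B=0 W=0
Move 9: B@(2,1) -> caps B=1 W=0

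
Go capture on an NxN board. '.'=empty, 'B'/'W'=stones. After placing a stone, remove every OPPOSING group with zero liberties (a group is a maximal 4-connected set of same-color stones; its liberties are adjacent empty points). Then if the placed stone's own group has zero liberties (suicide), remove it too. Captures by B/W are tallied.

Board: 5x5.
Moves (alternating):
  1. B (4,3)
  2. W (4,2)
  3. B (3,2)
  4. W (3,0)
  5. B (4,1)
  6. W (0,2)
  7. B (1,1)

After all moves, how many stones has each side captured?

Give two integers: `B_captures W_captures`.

Answer: 1 0

Derivation:
Move 1: B@(4,3) -> caps B=0 W=0
Move 2: W@(4,2) -> caps B=0 W=0
Move 3: B@(3,2) -> caps B=0 W=0
Move 4: W@(3,0) -> caps B=0 W=0
Move 5: B@(4,1) -> caps B=1 W=0
Move 6: W@(0,2) -> caps B=1 W=0
Move 7: B@(1,1) -> caps B=1 W=0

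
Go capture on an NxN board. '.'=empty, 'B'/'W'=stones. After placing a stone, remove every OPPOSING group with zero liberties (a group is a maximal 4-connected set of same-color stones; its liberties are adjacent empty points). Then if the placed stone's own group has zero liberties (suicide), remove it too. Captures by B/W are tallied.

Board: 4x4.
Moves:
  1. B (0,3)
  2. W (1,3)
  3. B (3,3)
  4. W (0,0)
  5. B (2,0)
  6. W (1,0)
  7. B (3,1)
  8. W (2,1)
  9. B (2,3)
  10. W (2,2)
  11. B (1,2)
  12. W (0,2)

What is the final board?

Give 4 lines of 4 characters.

Answer: W.WB
W.B.
BWWB
.B.B

Derivation:
Move 1: B@(0,3) -> caps B=0 W=0
Move 2: W@(1,3) -> caps B=0 W=0
Move 3: B@(3,3) -> caps B=0 W=0
Move 4: W@(0,0) -> caps B=0 W=0
Move 5: B@(2,0) -> caps B=0 W=0
Move 6: W@(1,0) -> caps B=0 W=0
Move 7: B@(3,1) -> caps B=0 W=0
Move 8: W@(2,1) -> caps B=0 W=0
Move 9: B@(2,3) -> caps B=0 W=0
Move 10: W@(2,2) -> caps B=0 W=0
Move 11: B@(1,2) -> caps B=1 W=0
Move 12: W@(0,2) -> caps B=1 W=0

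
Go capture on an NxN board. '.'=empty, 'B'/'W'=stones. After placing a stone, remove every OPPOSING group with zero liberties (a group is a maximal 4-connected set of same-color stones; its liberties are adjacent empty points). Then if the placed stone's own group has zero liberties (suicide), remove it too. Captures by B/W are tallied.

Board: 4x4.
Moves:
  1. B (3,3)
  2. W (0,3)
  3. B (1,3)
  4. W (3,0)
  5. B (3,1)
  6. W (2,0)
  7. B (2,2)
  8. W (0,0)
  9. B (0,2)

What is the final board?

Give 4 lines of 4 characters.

Move 1: B@(3,3) -> caps B=0 W=0
Move 2: W@(0,3) -> caps B=0 W=0
Move 3: B@(1,3) -> caps B=0 W=0
Move 4: W@(3,0) -> caps B=0 W=0
Move 5: B@(3,1) -> caps B=0 W=0
Move 6: W@(2,0) -> caps B=0 W=0
Move 7: B@(2,2) -> caps B=0 W=0
Move 8: W@(0,0) -> caps B=0 W=0
Move 9: B@(0,2) -> caps B=1 W=0

Answer: W.B.
...B
W.B.
WB.B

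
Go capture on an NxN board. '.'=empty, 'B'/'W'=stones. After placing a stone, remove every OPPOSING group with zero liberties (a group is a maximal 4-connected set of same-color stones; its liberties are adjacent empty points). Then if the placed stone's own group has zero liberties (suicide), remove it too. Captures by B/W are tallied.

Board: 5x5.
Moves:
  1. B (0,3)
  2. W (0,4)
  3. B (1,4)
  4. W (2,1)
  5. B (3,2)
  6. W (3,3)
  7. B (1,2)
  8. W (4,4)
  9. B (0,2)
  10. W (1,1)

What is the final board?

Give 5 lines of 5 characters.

Answer: ..BB.
.WB.B
.W...
..BW.
....W

Derivation:
Move 1: B@(0,3) -> caps B=0 W=0
Move 2: W@(0,4) -> caps B=0 W=0
Move 3: B@(1,4) -> caps B=1 W=0
Move 4: W@(2,1) -> caps B=1 W=0
Move 5: B@(3,2) -> caps B=1 W=0
Move 6: W@(3,3) -> caps B=1 W=0
Move 7: B@(1,2) -> caps B=1 W=0
Move 8: W@(4,4) -> caps B=1 W=0
Move 9: B@(0,2) -> caps B=1 W=0
Move 10: W@(1,1) -> caps B=1 W=0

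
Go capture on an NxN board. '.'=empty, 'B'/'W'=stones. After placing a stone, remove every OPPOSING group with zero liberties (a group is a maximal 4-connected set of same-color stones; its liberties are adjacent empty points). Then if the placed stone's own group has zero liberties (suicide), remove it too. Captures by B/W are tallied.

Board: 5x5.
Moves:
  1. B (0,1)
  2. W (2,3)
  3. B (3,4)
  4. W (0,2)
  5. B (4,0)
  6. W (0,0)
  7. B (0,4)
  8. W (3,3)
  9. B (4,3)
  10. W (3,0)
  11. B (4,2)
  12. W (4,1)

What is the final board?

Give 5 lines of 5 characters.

Move 1: B@(0,1) -> caps B=0 W=0
Move 2: W@(2,3) -> caps B=0 W=0
Move 3: B@(3,4) -> caps B=0 W=0
Move 4: W@(0,2) -> caps B=0 W=0
Move 5: B@(4,0) -> caps B=0 W=0
Move 6: W@(0,0) -> caps B=0 W=0
Move 7: B@(0,4) -> caps B=0 W=0
Move 8: W@(3,3) -> caps B=0 W=0
Move 9: B@(4,3) -> caps B=0 W=0
Move 10: W@(3,0) -> caps B=0 W=0
Move 11: B@(4,2) -> caps B=0 W=0
Move 12: W@(4,1) -> caps B=0 W=1

Answer: WBW.B
.....
...W.
W..WB
.WBB.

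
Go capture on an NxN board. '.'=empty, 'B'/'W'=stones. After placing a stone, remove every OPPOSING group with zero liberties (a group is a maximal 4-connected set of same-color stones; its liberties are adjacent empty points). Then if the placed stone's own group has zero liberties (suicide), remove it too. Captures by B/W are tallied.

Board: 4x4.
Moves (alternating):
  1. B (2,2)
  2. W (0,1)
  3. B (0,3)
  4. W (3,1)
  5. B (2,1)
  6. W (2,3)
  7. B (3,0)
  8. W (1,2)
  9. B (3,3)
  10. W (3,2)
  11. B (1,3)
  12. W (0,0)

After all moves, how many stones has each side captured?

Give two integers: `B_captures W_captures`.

Answer: 0 1

Derivation:
Move 1: B@(2,2) -> caps B=0 W=0
Move 2: W@(0,1) -> caps B=0 W=0
Move 3: B@(0,3) -> caps B=0 W=0
Move 4: W@(3,1) -> caps B=0 W=0
Move 5: B@(2,1) -> caps B=0 W=0
Move 6: W@(2,3) -> caps B=0 W=0
Move 7: B@(3,0) -> caps B=0 W=0
Move 8: W@(1,2) -> caps B=0 W=0
Move 9: B@(3,3) -> caps B=0 W=0
Move 10: W@(3,2) -> caps B=0 W=1
Move 11: B@(1,3) -> caps B=0 W=1
Move 12: W@(0,0) -> caps B=0 W=1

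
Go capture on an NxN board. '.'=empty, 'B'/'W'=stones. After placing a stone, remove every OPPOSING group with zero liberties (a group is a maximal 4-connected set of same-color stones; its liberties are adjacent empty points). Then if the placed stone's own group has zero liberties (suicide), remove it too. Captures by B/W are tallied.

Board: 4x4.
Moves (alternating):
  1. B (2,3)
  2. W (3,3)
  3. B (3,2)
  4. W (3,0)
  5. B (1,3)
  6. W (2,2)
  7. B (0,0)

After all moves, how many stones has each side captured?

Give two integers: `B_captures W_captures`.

Move 1: B@(2,3) -> caps B=0 W=0
Move 2: W@(3,3) -> caps B=0 W=0
Move 3: B@(3,2) -> caps B=1 W=0
Move 4: W@(3,0) -> caps B=1 W=0
Move 5: B@(1,3) -> caps B=1 W=0
Move 6: W@(2,2) -> caps B=1 W=0
Move 7: B@(0,0) -> caps B=1 W=0

Answer: 1 0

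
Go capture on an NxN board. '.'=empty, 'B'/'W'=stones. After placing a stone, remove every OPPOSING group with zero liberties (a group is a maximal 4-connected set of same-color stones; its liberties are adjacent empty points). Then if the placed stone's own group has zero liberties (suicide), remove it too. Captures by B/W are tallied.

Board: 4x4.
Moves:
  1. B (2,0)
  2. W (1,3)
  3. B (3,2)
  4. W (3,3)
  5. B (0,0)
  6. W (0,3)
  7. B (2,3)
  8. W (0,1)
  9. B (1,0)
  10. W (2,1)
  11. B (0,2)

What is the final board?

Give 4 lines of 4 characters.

Move 1: B@(2,0) -> caps B=0 W=0
Move 2: W@(1,3) -> caps B=0 W=0
Move 3: B@(3,2) -> caps B=0 W=0
Move 4: W@(3,3) -> caps B=0 W=0
Move 5: B@(0,0) -> caps B=0 W=0
Move 6: W@(0,3) -> caps B=0 W=0
Move 7: B@(2,3) -> caps B=1 W=0
Move 8: W@(0,1) -> caps B=1 W=0
Move 9: B@(1,0) -> caps B=1 W=0
Move 10: W@(2,1) -> caps B=1 W=0
Move 11: B@(0,2) -> caps B=1 W=0

Answer: BWBW
B..W
BW.B
..B.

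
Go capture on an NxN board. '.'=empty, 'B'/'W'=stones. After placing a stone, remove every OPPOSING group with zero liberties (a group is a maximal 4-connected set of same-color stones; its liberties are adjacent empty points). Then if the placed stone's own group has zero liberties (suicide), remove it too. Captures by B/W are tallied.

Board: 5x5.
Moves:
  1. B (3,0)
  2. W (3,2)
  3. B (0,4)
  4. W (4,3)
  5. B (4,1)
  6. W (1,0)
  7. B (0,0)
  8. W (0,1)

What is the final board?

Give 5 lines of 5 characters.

Answer: .W..B
W....
.....
B.W..
.B.W.

Derivation:
Move 1: B@(3,0) -> caps B=0 W=0
Move 2: W@(3,2) -> caps B=0 W=0
Move 3: B@(0,4) -> caps B=0 W=0
Move 4: W@(4,3) -> caps B=0 W=0
Move 5: B@(4,1) -> caps B=0 W=0
Move 6: W@(1,0) -> caps B=0 W=0
Move 7: B@(0,0) -> caps B=0 W=0
Move 8: W@(0,1) -> caps B=0 W=1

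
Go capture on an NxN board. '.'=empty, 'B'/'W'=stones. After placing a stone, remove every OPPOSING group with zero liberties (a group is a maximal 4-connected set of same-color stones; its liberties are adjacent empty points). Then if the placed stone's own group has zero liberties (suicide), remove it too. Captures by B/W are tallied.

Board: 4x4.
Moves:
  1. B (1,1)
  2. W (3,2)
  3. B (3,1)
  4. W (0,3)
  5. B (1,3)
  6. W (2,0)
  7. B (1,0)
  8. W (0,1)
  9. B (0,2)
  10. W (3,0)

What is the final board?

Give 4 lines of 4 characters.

Answer: .WB.
BB.B
W...
WBW.

Derivation:
Move 1: B@(1,1) -> caps B=0 W=0
Move 2: W@(3,2) -> caps B=0 W=0
Move 3: B@(3,1) -> caps B=0 W=0
Move 4: W@(0,3) -> caps B=0 W=0
Move 5: B@(1,3) -> caps B=0 W=0
Move 6: W@(2,0) -> caps B=0 W=0
Move 7: B@(1,0) -> caps B=0 W=0
Move 8: W@(0,1) -> caps B=0 W=0
Move 9: B@(0,2) -> caps B=1 W=0
Move 10: W@(3,0) -> caps B=1 W=0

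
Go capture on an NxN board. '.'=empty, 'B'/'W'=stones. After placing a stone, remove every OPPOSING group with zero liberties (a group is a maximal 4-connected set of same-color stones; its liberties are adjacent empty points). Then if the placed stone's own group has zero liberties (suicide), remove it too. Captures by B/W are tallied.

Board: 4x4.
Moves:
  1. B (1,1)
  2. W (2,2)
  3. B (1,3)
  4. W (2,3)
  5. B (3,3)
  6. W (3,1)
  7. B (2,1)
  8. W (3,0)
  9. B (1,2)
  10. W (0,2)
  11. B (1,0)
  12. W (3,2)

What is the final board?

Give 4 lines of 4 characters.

Answer: ..W.
BBBB
.BWW
WWW.

Derivation:
Move 1: B@(1,1) -> caps B=0 W=0
Move 2: W@(2,2) -> caps B=0 W=0
Move 3: B@(1,3) -> caps B=0 W=0
Move 4: W@(2,3) -> caps B=0 W=0
Move 5: B@(3,3) -> caps B=0 W=0
Move 6: W@(3,1) -> caps B=0 W=0
Move 7: B@(2,1) -> caps B=0 W=0
Move 8: W@(3,0) -> caps B=0 W=0
Move 9: B@(1,2) -> caps B=0 W=0
Move 10: W@(0,2) -> caps B=0 W=0
Move 11: B@(1,0) -> caps B=0 W=0
Move 12: W@(3,2) -> caps B=0 W=1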